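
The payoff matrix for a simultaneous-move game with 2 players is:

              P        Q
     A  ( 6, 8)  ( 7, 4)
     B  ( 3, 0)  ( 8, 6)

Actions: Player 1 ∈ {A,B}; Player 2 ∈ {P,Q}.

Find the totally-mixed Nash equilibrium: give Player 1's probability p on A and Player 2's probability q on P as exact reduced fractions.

(p,q) = (3/5, 1/4)

P1 indiff ⇒ q·6+(1-q)·7 = q·3+(1-q)·8 ⇒ q(3) = (1-q)(1) ⇒ q = 1/4
P2 indiff ⇒ p·8+(1-p)·0 = p·4+(1-p)·6 ⇒ p(4) = (1-p)(6) ⇒ p = 3/5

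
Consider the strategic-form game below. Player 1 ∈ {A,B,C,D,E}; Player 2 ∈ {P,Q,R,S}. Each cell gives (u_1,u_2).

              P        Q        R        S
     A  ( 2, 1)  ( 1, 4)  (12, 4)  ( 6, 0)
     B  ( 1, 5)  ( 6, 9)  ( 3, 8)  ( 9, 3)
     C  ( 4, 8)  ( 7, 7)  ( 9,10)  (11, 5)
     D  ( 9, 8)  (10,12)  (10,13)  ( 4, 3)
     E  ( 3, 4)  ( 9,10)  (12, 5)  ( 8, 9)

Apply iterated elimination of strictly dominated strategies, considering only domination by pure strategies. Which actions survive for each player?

P1 drop B (C beats it: P:4>1 Q:7>6 R:9>3 S:11>9)
P2 drop P (R beats it: A:4>1 C:10>8 D:13>8 E:5>4)
P2 drop S (Q beats it: A:4>0 C:7>5 D:12>3 E:10>9)
P1 drop C (D beats it: Q:10>7 R:10>9)
P1→{A,D,E} P2→{Q,R}

IESDS → P1:{A,D,E} P2:{Q,R}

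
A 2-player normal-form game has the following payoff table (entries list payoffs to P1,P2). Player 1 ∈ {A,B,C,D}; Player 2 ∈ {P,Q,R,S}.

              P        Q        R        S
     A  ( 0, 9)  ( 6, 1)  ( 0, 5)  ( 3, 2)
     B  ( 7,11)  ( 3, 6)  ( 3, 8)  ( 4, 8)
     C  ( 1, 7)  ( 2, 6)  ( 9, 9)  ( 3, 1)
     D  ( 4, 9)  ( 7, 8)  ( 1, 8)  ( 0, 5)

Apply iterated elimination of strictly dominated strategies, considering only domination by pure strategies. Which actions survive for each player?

P2 drop Q (P beats it: A:9>1 B:11>6 C:7>6 D:9>8)
P1 drop A (B beats it: P:7>0 R:3>0 S:4>3)
P1 drop D (B beats it: P:7>4 R:3>1 S:4>0)
P2 drop S (P beats it: B:11>8 C:7>1)
P1→{B,C} P2→{P,R}

IESDS → P1:{B,C} P2:{P,R}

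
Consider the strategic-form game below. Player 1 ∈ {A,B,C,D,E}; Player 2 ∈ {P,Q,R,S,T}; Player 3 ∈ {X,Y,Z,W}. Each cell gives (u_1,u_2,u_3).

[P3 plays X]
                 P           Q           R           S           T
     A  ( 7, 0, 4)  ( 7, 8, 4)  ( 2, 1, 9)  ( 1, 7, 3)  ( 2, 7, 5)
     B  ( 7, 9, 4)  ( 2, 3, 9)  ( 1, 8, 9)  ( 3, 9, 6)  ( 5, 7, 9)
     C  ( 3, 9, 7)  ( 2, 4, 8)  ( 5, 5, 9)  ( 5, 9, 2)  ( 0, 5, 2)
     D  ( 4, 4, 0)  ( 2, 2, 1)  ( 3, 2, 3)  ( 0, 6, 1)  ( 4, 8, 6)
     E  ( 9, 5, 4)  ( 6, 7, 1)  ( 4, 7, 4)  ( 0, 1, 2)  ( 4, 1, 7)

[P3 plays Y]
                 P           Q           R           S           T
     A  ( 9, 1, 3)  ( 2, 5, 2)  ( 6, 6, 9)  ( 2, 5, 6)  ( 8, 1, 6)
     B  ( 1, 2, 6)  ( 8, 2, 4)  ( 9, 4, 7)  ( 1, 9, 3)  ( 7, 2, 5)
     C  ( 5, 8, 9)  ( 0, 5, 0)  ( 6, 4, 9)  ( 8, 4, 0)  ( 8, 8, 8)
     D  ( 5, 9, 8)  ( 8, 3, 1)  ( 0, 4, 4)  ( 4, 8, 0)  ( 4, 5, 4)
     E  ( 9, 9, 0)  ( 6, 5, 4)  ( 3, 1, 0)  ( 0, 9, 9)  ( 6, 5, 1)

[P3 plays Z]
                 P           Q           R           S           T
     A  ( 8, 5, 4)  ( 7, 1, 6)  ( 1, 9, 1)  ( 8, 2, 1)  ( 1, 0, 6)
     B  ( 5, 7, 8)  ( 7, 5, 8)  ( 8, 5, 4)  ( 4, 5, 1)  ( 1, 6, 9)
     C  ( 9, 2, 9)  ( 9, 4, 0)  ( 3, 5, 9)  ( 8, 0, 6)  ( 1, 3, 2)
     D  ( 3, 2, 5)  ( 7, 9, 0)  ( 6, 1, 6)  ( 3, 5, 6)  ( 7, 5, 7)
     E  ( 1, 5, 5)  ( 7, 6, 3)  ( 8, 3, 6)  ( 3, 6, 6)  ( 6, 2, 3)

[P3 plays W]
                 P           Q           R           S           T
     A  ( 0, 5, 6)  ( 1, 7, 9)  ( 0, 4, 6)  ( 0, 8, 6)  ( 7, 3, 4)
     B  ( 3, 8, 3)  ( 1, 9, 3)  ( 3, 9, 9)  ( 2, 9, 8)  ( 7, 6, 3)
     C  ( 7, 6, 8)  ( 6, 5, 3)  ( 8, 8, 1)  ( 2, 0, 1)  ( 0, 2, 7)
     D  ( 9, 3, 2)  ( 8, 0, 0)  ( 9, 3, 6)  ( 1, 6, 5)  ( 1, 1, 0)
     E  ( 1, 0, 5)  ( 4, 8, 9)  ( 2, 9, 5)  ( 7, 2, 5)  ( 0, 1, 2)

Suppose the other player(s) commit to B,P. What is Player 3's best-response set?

u_3(X vs B,P) = 4
u_3(Y vs B,P) = 6
u_3(Z vs B,P) = 8
u_3(W vs B,P) = 3
max payoff 8 at {Z}

BR_3 = {Z}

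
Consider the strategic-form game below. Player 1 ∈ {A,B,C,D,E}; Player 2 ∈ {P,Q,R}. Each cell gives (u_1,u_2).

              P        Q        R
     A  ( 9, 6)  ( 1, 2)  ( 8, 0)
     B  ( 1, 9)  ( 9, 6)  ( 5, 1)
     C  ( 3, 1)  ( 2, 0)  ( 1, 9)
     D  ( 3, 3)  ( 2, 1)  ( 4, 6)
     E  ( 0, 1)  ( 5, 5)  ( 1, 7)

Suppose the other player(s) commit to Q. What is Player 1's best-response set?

u_1(A vs Q) = 1
u_1(B vs Q) = 9
u_1(C vs Q) = 2
u_1(D vs Q) = 2
u_1(E vs Q) = 5
max payoff 9 at {B}

P1 best: {B}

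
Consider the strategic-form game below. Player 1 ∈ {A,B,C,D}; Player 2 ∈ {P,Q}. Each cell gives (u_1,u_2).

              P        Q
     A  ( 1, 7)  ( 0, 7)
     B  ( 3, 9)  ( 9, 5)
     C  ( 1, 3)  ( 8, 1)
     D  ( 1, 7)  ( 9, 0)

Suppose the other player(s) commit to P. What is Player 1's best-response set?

u_1(A vs P) = 1
u_1(B vs P) = 3
u_1(C vs P) = 1
u_1(D vs P) = 1
max payoff 3 at {B}

P1 best: {B}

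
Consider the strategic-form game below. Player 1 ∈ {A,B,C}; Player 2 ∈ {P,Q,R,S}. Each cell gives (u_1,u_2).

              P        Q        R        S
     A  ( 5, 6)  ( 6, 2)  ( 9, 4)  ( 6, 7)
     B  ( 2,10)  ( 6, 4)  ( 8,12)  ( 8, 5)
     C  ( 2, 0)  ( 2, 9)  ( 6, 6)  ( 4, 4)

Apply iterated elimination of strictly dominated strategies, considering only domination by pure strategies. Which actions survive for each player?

Remaining: P1:{A,B} P2:{P,R,S}

P1 drop C (A beats it: P:5>2 Q:6>2 R:9>6 S:6>4)
P2 drop Q (P beats it: A:6>2 B:10>4)
P1→{A,B} P2→{P,R,S}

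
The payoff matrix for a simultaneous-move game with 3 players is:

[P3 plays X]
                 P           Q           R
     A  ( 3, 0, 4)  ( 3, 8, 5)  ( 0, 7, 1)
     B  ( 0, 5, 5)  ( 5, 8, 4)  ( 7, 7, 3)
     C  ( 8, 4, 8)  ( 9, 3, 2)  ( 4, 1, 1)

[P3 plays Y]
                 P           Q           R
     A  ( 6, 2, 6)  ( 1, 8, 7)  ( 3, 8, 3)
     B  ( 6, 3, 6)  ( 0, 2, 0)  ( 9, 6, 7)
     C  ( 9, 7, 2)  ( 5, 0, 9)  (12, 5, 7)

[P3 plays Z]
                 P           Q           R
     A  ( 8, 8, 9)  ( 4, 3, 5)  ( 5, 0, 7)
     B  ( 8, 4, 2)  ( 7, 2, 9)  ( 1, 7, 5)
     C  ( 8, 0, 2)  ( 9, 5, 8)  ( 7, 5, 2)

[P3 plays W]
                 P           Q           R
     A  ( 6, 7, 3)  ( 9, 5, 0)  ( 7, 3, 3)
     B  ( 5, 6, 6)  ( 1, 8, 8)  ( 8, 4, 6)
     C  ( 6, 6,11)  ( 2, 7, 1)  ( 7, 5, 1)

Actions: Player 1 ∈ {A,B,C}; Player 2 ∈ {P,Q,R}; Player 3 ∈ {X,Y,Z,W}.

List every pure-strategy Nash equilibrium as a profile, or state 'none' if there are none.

(A,P,X): not NE [P1→C gives 8>3; P2→Q gives 8>0; P3→Z gives 9>4]
(A,P,Y): not NE [P1→C gives 9>6; P2→R gives 8>2; P3→Z gives 9>6]
(A,P,Z): NE
(A,P,W): not NE [P3→Z gives 9>3]
(A,Q,X): not NE [P1→C gives 9>3; P3→Y gives 7>5]
(A,Q,Y): not NE [P1→C gives 5>1]
(A,Q,Z): not NE [P1→C gives 9>4; P2→P gives 8>3; P3→Y gives 7>5]
(A,Q,W): not NE [P2→P gives 7>5; P3→Y gives 7>0]
(A,R,X): not NE [P1→B gives 7>0; P2→Q gives 8>7; P3→Z gives 7>1]
(A,R,Y): not NE [P1→C gives 12>3; P3→Z gives 7>3]
(A,R,Z): not NE [P1→C gives 7>5; P2→P gives 8>0]
(A,R,W): not NE [P1→B gives 8>7; P2→P gives 7>3; P3→Z gives 7>3]
(B,P,X): not NE [P1→C gives 8>0; P2→Q gives 8>5; P3→W gives 6>5]
(B,P,Y): not NE [P1→C gives 9>6; P2→R gives 6>3]
(B,P,Z): not NE [P2→R gives 7>4; P3→W gives 6>2]
(B,P,W): not NE [P1→C gives 6>5; P2→Q gives 8>6]
(B,Q,X): not NE [P1→C gives 9>5; P3→Z gives 9>4]
(B,Q,Y): not NE [P1→C gives 5>0; P2→R gives 6>2; P3→Z gives 9>0]
(B,Q,Z): not NE [P1→C gives 9>7; P2→R gives 7>2]
(B,Q,W): not NE [P1→A gives 9>1; P3→Z gives 9>8]
(B,R,X): not NE [P2→Q gives 8>7; P3→Y gives 7>3]
(B,R,Y): not NE [P1→C gives 12>9]
(B,R,Z): not NE [P1→C gives 7>1; P3→Y gives 7>5]
(B,R,W): not NE [P2→Q gives 8>4; P3→Y gives 7>6]
(C,P,X): not NE [P3→W gives 11>8]
(C,P,Y): not NE [P3→W gives 11>2]
(C,P,Z): not NE [P2→R gives 5>0; P3→W gives 11>2]
(C,P,W): not NE [P2→Q gives 7>6]
(C,Q,X): not NE [P2→P gives 4>3; P3→Y gives 9>2]
(C,Q,Y): not NE [P2→P gives 7>0]
(C,Q,Z): not NE [P3→Y gives 9>8]
(C,Q,W): not NE [P1→A gives 9>2; P3→Y gives 9>1]
(C,R,X): not NE [P1→B gives 7>4; P2→P gives 4>1; P3→Y gives 7>1]
(C,R,Y): not NE [P2→P gives 7>5]
(C,R,Z): not NE [P3→Y gives 7>2]
(C,R,W): not NE [P1→B gives 8>7; P2→Q gives 7>5; P3→Y gives 7>1]

NE set: (A,P,Z)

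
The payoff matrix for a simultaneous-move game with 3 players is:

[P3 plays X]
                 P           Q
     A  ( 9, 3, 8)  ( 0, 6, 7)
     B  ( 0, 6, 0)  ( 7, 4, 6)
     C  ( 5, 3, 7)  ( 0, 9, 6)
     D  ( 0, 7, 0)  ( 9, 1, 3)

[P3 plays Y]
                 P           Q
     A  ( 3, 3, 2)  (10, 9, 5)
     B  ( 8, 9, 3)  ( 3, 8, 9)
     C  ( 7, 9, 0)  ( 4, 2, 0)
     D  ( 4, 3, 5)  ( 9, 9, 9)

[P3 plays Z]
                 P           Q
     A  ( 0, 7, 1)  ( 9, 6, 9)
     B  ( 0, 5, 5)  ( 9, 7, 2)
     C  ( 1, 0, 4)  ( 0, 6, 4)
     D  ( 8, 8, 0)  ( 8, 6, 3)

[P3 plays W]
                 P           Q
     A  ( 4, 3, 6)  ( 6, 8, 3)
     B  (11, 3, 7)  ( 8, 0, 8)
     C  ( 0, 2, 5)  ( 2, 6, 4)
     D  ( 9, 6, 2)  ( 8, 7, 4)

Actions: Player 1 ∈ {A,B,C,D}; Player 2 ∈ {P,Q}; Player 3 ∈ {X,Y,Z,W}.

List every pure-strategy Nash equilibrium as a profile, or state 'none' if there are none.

PSNE = {(B,P,W)}

(A,P,X): not NE [P2→Q gives 6>3]
(A,P,Y): not NE [P1→B gives 8>3; P2→Q gives 9>3; P3→X gives 8>2]
(A,P,Z): not NE [P1→D gives 8>0; P3→X gives 8>1]
(A,P,W): not NE [P1→B gives 11>4; P2→Q gives 8>3; P3→X gives 8>6]
(A,Q,X): not NE [P1→D gives 9>0; P3→Z gives 9>7]
(A,Q,Y): not NE [P3→Z gives 9>5]
(A,Q,Z): not NE [P2→P gives 7>6]
(A,Q,W): not NE [P1→D gives 8>6; P3→Z gives 9>3]
(B,P,X): not NE [P1→A gives 9>0; P3→W gives 7>0]
(B,P,Y): not NE [P3→W gives 7>3]
(B,P,Z): not NE [P1→D gives 8>0; P2→Q gives 7>5; P3→W gives 7>5]
(B,P,W): NE
(B,Q,X): not NE [P1→D gives 9>7; P2→P gives 6>4; P3→Y gives 9>6]
(B,Q,Y): not NE [P1→A gives 10>3; P2→P gives 9>8]
(B,Q,Z): not NE [P3→Y gives 9>2]
(B,Q,W): not NE [P2→P gives 3>0; P3→Y gives 9>8]
(C,P,X): not NE [P1→A gives 9>5; P2→Q gives 9>3]
(C,P,Y): not NE [P1→B gives 8>7; P3→X gives 7>0]
(C,P,Z): not NE [P1→D gives 8>1; P2→Q gives 6>0; P3→X gives 7>4]
(C,P,W): not NE [P1→B gives 11>0; P2→Q gives 6>2; P3→X gives 7>5]
(C,Q,X): not NE [P1→D gives 9>0]
(C,Q,Y): not NE [P1→A gives 10>4; P2→P gives 9>2; P3→X gives 6>0]
(C,Q,Z): not NE [P1→B gives 9>0; P3→X gives 6>4]
(C,Q,W): not NE [P1→D gives 8>2; P3→X gives 6>4]
(D,P,X): not NE [P1→A gives 9>0; P3→Y gives 5>0]
(D,P,Y): not NE [P1→B gives 8>4; P2→Q gives 9>3]
(D,P,Z): not NE [P3→Y gives 5>0]
(D,P,W): not NE [P1→B gives 11>9; P2→Q gives 7>6; P3→Y gives 5>2]
(D,Q,X): not NE [P2→P gives 7>1; P3→Y gives 9>3]
(D,Q,Y): not NE [P1→A gives 10>9]
(D,Q,Z): not NE [P1→B gives 9>8; P2→P gives 8>6; P3→Y gives 9>3]
(D,Q,W): not NE [P3→Y gives 9>4]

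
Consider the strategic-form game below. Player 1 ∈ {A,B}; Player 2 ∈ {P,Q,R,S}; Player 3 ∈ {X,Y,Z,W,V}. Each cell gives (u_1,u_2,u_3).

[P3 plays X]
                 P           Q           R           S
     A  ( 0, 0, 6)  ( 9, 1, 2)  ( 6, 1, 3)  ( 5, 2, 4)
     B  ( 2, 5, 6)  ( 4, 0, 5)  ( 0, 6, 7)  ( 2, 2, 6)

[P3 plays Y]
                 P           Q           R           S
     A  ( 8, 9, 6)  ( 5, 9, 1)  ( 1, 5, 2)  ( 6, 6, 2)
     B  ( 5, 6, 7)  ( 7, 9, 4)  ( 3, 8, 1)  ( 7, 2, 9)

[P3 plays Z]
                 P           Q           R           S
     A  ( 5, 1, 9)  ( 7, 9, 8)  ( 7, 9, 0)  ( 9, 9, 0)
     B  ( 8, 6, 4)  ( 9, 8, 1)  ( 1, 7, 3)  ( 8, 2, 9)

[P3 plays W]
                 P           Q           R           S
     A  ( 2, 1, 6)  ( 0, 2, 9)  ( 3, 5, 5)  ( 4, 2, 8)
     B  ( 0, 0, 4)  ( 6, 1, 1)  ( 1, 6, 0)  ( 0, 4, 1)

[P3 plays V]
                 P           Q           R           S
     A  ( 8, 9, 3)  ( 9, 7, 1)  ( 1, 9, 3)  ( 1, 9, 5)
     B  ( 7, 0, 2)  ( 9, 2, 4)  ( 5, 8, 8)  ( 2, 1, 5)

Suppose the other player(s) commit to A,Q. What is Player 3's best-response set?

u_3(X vs A,Q) = 2
u_3(Y vs A,Q) = 1
u_3(Z vs A,Q) = 8
u_3(W vs A,Q) = 9
u_3(V vs A,Q) = 1
max payoff 9 at {W}

argmax u_3 = {W}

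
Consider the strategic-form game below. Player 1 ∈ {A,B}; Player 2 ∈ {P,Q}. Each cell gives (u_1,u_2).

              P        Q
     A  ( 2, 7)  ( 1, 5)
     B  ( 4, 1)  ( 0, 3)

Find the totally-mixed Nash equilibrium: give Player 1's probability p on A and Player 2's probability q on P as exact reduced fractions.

p=1/2, q=1/3

P1 indiff ⇒ q·2+(1-q)·1 = q·4+(1-q)·0 ⇒ q(-2) = (1-q)(-1) ⇒ q = 1/3
P2 indiff ⇒ p·7+(1-p)·1 = p·5+(1-p)·3 ⇒ p(2) = (1-p)(2) ⇒ p = 1/2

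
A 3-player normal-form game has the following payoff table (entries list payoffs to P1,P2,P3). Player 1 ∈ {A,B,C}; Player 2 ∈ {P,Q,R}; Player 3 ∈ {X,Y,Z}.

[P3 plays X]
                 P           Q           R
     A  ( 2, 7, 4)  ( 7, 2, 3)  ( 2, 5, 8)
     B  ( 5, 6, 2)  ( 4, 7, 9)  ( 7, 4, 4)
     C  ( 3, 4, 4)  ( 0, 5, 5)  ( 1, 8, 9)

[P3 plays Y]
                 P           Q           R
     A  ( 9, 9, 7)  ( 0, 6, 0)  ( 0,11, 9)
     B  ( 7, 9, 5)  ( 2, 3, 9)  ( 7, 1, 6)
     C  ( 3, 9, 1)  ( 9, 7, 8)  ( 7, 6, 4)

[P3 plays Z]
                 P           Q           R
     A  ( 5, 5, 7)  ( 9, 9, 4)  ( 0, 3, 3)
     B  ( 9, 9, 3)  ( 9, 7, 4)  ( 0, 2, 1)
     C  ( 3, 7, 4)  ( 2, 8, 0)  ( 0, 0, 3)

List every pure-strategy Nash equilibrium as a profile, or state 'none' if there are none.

(A,P,X): not NE [P1→B gives 5>2; P3→Z gives 7>4]
(A,P,Y): not NE [P2→R gives 11>9]
(A,P,Z): not NE [P1→B gives 9>5; P2→Q gives 9>5]
(A,Q,X): not NE [P2→P gives 7>2; P3→Z gives 4>3]
(A,Q,Y): not NE [P1→C gives 9>0; P2→R gives 11>6; P3→Z gives 4>0]
(A,Q,Z): NE
(A,R,X): not NE [P1→B gives 7>2; P2→P gives 7>5; P3→Y gives 9>8]
(A,R,Y): not NE [P1→C gives 7>0]
(A,R,Z): not NE [P2→Q gives 9>3; P3→Y gives 9>3]
(B,P,X): not NE [P2→Q gives 7>6; P3→Y gives 5>2]
(B,P,Y): not NE [P1→A gives 9>7]
(B,P,Z): not NE [P3→Y gives 5>3]
(B,Q,X): not NE [P1→A gives 7>4]
(B,Q,Y): not NE [P1→C gives 9>2; P2→P gives 9>3]
(B,Q,Z): not NE [P2→P gives 9>7; P3→Y gives 9>4]
(B,R,X): not NE [P2→Q gives 7>4; P3→Y gives 6>4]
(B,R,Y): not NE [P2→P gives 9>1]
(B,R,Z): not NE [P2→P gives 9>2; P3→Y gives 6>1]
(C,P,X): not NE [P1→B gives 5>3; P2→R gives 8>4]
(C,P,Y): not NE [P1→A gives 9>3; P3→Z gives 4>1]
(C,P,Z): not NE [P1→B gives 9>3; P2→Q gives 8>7]
(C,Q,X): not NE [P1→A gives 7>0; P2→R gives 8>5; P3→Y gives 8>5]
(C,Q,Y): not NE [P2→P gives 9>7]
(C,Q,Z): not NE [P1→B gives 9>2; P3→Y gives 8>0]
(C,R,X): not NE [P1→B gives 7>1]
(C,R,Y): not NE [P2→P gives 9>6; P3→X gives 9>4]
(C,R,Z): not NE [P2→Q gives 8>0; P3→X gives 9>3]

PSNE = {(A,Q,Z)}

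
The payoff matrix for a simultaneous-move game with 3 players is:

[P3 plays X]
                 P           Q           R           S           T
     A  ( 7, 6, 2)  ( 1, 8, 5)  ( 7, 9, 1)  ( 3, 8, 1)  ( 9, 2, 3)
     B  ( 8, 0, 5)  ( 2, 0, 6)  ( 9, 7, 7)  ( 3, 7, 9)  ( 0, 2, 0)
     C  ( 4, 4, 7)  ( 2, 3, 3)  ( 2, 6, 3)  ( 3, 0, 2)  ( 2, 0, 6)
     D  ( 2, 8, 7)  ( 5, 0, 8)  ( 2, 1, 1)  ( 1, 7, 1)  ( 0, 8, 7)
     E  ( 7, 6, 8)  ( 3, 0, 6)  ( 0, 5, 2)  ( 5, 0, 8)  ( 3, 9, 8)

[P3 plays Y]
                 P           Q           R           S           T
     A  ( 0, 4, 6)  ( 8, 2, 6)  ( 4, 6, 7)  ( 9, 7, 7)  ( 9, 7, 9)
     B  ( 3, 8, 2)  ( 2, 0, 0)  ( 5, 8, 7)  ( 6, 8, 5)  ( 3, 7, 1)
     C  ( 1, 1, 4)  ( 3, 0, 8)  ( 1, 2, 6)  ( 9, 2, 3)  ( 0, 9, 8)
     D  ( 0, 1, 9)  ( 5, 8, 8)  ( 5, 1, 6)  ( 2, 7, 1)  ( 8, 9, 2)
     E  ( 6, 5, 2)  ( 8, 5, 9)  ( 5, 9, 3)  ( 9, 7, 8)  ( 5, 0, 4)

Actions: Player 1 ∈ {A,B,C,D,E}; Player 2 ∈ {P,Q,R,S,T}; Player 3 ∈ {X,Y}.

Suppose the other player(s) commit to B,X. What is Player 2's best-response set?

u_2(P vs B,X) = 0
u_2(Q vs B,X) = 0
u_2(R vs B,X) = 7
u_2(S vs B,X) = 7
u_2(T vs B,X) = 2
max payoff 7 at {R,S}

P2 best: {R,S}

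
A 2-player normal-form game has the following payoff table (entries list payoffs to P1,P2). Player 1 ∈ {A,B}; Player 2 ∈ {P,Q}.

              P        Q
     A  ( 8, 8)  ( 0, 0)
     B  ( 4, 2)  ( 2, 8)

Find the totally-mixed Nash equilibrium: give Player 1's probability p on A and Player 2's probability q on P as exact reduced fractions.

P1 indiff ⇒ q·8+(1-q)·0 = q·4+(1-q)·2 ⇒ q(4) = (1-q)(2) ⇒ q = 1/3
P2 indiff ⇒ p·8+(1-p)·2 = p·0+(1-p)·8 ⇒ p(8) = (1-p)(6) ⇒ p = 3/7

p=3/7, q=1/3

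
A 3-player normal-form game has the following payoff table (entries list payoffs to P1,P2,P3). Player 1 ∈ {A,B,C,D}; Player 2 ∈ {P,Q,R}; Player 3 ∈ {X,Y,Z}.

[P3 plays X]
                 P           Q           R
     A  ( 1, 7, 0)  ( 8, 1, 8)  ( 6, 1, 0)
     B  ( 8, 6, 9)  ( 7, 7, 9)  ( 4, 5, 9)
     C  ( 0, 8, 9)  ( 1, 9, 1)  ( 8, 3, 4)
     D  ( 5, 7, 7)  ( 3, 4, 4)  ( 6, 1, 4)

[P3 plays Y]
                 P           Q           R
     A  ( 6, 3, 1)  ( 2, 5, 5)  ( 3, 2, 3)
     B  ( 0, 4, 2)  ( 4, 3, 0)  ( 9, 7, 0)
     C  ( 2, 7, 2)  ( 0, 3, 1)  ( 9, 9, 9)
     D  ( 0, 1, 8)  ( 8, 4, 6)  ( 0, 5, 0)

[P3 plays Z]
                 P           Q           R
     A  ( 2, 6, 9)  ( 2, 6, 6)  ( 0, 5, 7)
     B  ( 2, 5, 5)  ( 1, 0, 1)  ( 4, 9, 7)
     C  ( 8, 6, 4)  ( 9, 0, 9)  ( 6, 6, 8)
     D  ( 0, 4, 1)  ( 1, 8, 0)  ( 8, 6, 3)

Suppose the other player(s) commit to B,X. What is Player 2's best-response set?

P2 best: {Q}

u_2(P vs B,X) = 6
u_2(Q vs B,X) = 7
u_2(R vs B,X) = 5
max payoff 7 at {Q}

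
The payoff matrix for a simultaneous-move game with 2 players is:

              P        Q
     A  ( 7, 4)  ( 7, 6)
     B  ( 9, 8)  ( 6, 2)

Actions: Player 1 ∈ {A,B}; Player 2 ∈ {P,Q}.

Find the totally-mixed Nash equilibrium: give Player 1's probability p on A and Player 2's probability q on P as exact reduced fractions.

P1 indiff ⇒ q·7+(1-q)·7 = q·9+(1-q)·6 ⇒ q(-2) = (1-q)(-1) ⇒ q = 1/3
P2 indiff ⇒ p·4+(1-p)·8 = p·6+(1-p)·2 ⇒ p(-2) = (1-p)(-6) ⇒ p = 3/4

P1 mixes 3/4 on A; P2 mixes 1/3 on P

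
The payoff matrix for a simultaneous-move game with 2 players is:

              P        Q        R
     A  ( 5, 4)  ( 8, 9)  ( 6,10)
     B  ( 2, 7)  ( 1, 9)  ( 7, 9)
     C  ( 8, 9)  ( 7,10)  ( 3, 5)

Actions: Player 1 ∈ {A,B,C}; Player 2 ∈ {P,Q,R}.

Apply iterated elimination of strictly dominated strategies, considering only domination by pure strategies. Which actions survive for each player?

Remaining: P1:{A,B} P2:{Q,R}

P2 drop P (Q beats it: A:9>4 B:9>7 C:10>9)
P1 drop C (A beats it: Q:8>7 R:6>3)
P1→{A,B} P2→{Q,R}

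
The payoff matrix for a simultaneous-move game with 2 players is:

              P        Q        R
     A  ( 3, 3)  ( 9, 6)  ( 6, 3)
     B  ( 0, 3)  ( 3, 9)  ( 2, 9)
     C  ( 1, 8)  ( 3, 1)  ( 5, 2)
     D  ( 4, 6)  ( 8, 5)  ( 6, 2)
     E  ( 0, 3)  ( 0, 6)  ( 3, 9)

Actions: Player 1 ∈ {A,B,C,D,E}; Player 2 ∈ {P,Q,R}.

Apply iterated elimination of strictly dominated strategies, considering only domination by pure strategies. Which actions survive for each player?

P1 drop B (A beats it: P:3>0 Q:9>3 R:6>2)
P1 drop C (A beats it: P:3>1 Q:9>3 R:6>5)
P1 drop E (A beats it: P:3>0 Q:9>0 R:6>3)
P2 drop R (Q beats it: A:6>3 D:5>2)
P1→{A,D} P2→{P,Q}

Remaining: P1:{A,D} P2:{P,Q}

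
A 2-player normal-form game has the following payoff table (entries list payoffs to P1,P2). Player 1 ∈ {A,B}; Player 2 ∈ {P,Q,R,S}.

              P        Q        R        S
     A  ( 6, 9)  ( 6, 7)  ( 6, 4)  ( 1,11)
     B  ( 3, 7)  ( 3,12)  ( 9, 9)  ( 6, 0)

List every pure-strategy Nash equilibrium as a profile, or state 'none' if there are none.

(A,P): not NE [P2→S gives 11>9]
(A,Q): not NE [P2→S gives 11>7]
(A,R): not NE [P1→B gives 9>6; P2→S gives 11>4]
(A,S): not NE [P1→B gives 6>1]
(B,P): not NE [P1→A gives 6>3; P2→Q gives 12>7]
(B,Q): not NE [P1→A gives 6>3]
(B,R): not NE [P2→Q gives 12>9]
(B,S): not NE [P2→Q gives 12>0]

Equilibria: none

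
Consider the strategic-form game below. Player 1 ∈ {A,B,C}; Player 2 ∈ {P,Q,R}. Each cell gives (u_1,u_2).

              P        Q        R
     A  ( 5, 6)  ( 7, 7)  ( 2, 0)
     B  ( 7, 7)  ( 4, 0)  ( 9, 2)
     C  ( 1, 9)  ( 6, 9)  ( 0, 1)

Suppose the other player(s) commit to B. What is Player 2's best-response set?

u_2(P vs B) = 7
u_2(Q vs B) = 0
u_2(R vs B) = 2
max payoff 7 at {P}

P2 best: {P}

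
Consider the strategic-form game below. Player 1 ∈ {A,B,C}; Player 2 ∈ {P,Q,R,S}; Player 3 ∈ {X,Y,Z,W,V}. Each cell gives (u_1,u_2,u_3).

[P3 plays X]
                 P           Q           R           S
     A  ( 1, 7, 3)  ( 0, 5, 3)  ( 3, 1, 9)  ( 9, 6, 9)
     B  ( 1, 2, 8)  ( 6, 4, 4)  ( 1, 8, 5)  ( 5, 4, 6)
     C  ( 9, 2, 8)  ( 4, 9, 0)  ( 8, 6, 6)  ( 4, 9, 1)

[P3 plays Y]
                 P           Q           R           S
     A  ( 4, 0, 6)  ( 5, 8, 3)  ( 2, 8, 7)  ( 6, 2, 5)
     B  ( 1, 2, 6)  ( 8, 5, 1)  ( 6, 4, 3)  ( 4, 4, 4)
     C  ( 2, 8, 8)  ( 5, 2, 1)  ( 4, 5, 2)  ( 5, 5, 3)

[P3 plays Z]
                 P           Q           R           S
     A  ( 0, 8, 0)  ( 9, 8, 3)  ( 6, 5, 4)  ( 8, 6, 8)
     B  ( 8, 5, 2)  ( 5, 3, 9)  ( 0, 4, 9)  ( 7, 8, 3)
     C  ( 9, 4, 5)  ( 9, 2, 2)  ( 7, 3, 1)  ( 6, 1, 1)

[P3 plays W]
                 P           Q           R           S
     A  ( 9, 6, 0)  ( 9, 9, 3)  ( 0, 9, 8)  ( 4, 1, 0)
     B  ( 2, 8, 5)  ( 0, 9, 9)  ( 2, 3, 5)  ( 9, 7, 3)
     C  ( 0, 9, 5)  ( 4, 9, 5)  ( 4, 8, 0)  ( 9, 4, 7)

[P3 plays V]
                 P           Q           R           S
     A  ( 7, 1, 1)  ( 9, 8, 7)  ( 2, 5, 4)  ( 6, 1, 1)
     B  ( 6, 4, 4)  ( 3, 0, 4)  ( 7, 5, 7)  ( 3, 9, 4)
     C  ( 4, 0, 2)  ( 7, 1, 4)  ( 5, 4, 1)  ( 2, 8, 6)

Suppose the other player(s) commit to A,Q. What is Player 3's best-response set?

u_3(X vs A,Q) = 3
u_3(Y vs A,Q) = 3
u_3(Z vs A,Q) = 3
u_3(W vs A,Q) = 3
u_3(V vs A,Q) = 7
max payoff 7 at {V}

P3 best: {V}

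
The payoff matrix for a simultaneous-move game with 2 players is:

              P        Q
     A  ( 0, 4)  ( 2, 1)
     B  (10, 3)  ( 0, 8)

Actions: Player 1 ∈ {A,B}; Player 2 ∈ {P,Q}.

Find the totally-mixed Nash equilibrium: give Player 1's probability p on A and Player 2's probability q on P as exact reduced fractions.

P1 indiff ⇒ q·0+(1-q)·2 = q·10+(1-q)·0 ⇒ q(-10) = (1-q)(-2) ⇒ q = 1/6
P2 indiff ⇒ p·4+(1-p)·3 = p·1+(1-p)·8 ⇒ p(3) = (1-p)(5) ⇒ p = 5/8

(p,q) = (5/8, 1/6)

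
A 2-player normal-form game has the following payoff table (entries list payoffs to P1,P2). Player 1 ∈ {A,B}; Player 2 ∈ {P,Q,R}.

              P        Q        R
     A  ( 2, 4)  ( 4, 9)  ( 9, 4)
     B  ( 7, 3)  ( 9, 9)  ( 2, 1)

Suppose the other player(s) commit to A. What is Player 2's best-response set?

u_2(P vs A) = 4
u_2(Q vs A) = 9
u_2(R vs A) = 4
max payoff 9 at {Q}

BR_2 = {Q}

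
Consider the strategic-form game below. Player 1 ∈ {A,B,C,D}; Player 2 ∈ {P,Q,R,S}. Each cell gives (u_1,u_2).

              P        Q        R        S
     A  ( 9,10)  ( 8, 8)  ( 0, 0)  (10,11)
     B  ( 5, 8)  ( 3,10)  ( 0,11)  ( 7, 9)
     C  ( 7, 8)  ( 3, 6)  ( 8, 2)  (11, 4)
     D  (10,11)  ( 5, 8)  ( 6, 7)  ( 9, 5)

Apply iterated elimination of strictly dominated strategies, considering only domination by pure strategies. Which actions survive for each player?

P1 drop B (D beats it: P:10>5 Q:5>3 R:6>0 S:9>7)
P2 drop Q (P beats it: A:10>8 C:8>6 D:11>8)
P2 drop R (P beats it: A:10>0 C:8>2 D:11>7)
P1→{A,C,D} P2→{P,S}

Remaining: P1:{A,C,D} P2:{P,S}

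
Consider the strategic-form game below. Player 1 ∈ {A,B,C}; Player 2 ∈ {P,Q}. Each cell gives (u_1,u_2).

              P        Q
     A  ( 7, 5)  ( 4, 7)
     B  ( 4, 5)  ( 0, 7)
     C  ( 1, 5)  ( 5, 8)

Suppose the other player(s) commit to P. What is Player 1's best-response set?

u_1(A vs P) = 7
u_1(B vs P) = 4
u_1(C vs P) = 1
max payoff 7 at {A}

argmax u_1 = {A}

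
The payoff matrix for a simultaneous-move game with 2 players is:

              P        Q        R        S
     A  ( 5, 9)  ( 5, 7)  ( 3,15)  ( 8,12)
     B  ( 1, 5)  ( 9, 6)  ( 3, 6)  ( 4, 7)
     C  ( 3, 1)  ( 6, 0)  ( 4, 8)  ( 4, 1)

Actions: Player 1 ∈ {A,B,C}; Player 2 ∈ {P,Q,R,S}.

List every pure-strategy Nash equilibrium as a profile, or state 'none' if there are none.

NE set: (C,R)

(A,P): not NE [P2→R gives 15>9]
(A,Q): not NE [P1→B gives 9>5; P2→R gives 15>7]
(A,R): not NE [P1→C gives 4>3]
(A,S): not NE [P2→R gives 15>12]
(B,P): not NE [P1→A gives 5>1; P2→S gives 7>5]
(B,Q): not NE [P2→S gives 7>6]
(B,R): not NE [P1→C gives 4>3; P2→S gives 7>6]
(B,S): not NE [P1→A gives 8>4]
(C,P): not NE [P1→A gives 5>3; P2→R gives 8>1]
(C,Q): not NE [P1→B gives 9>6; P2→R gives 8>0]
(C,R): NE
(C,S): not NE [P1→A gives 8>4; P2→R gives 8>1]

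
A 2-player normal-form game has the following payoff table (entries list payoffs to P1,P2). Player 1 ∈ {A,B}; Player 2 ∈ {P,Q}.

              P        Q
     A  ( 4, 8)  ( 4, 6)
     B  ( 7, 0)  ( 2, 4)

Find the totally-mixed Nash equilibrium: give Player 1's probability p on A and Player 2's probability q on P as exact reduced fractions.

p=2/3, q=2/5

P1 indiff ⇒ q·4+(1-q)·4 = q·7+(1-q)·2 ⇒ q(-3) = (1-q)(-2) ⇒ q = 2/5
P2 indiff ⇒ p·8+(1-p)·0 = p·6+(1-p)·4 ⇒ p(2) = (1-p)(4) ⇒ p = 2/3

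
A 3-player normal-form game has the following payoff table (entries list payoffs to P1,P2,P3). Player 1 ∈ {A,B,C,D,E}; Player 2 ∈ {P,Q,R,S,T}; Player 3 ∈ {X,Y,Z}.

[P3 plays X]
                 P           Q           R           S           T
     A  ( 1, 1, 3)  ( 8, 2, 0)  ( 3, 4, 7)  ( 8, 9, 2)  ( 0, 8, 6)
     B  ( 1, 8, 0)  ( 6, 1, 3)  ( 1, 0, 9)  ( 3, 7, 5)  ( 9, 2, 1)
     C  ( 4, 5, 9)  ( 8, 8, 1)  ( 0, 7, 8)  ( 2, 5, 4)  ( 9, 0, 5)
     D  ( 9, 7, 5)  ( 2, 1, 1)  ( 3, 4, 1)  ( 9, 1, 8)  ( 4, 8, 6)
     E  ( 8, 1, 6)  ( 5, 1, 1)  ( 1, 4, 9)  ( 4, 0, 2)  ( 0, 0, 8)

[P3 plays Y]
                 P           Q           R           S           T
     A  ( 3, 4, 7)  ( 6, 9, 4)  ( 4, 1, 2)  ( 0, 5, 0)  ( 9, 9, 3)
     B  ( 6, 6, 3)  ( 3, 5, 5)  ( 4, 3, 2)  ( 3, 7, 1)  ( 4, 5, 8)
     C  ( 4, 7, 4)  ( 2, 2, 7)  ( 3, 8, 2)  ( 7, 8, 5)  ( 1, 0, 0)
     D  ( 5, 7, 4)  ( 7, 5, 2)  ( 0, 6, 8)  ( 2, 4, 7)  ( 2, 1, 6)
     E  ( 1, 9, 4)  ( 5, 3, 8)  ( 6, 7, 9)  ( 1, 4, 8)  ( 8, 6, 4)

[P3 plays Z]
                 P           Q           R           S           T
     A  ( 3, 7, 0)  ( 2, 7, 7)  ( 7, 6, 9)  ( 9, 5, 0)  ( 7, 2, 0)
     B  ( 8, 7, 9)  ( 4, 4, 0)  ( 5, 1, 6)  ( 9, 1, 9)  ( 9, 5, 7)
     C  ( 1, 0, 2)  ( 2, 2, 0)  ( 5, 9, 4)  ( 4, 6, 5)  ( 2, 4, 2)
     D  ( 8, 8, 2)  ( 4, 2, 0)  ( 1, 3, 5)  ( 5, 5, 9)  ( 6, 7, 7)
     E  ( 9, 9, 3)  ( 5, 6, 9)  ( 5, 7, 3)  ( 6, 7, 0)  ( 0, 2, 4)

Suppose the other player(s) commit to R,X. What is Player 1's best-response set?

u_1(A vs R,X) = 3
u_1(B vs R,X) = 1
u_1(C vs R,X) = 0
u_1(D vs R,X) = 3
u_1(E vs R,X) = 1
max payoff 3 at {A,D}

P1 best: {A,D}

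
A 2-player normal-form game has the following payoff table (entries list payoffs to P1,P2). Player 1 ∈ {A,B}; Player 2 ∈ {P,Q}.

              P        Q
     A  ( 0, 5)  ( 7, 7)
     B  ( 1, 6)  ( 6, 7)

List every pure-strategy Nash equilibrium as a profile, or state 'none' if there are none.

NE set: (A,Q)

(A,P): not NE [P1→B gives 1>0; P2→Q gives 7>5]
(A,Q): NE
(B,P): not NE [P2→Q gives 7>6]
(B,Q): not NE [P1→A gives 7>6]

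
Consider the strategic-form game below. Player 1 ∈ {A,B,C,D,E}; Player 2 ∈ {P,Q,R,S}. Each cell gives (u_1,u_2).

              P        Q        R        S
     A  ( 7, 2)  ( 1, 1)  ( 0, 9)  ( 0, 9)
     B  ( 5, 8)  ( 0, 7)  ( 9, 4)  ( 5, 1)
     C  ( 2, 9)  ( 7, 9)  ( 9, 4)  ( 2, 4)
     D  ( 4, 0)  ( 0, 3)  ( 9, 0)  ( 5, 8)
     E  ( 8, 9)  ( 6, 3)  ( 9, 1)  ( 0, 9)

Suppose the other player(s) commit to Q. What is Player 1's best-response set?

argmax u_1 = {C}

u_1(A vs Q) = 1
u_1(B vs Q) = 0
u_1(C vs Q) = 7
u_1(D vs Q) = 0
u_1(E vs Q) = 6
max payoff 7 at {C}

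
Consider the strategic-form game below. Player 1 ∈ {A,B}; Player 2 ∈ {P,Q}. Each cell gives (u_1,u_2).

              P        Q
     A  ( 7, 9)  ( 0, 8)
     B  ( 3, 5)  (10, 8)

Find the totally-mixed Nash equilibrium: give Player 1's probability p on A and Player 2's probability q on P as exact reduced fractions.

p=3/4, q=5/7

P1 indiff ⇒ q·7+(1-q)·0 = q·3+(1-q)·10 ⇒ q(4) = (1-q)(10) ⇒ q = 5/7
P2 indiff ⇒ p·9+(1-p)·5 = p·8+(1-p)·8 ⇒ p(1) = (1-p)(3) ⇒ p = 3/4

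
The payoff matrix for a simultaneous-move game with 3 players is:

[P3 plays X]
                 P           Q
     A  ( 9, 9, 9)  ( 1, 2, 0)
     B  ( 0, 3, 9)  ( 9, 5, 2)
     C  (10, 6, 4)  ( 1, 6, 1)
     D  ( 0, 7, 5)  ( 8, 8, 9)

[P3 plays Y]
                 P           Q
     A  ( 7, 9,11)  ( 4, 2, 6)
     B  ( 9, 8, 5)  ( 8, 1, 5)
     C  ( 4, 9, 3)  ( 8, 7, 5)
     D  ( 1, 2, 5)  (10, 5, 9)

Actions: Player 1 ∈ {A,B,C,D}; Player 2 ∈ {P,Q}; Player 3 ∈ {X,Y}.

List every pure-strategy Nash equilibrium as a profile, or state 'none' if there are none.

NE set: (C,P,X), (D,Q,Y)

(A,P,X): not NE [P1→C gives 10>9; P3→Y gives 11>9]
(A,P,Y): not NE [P1→B gives 9>7]
(A,Q,X): not NE [P1→B gives 9>1; P2→P gives 9>2; P3→Y gives 6>0]
(A,Q,Y): not NE [P1→D gives 10>4; P2→P gives 9>2]
(B,P,X): not NE [P1→C gives 10>0; P2→Q gives 5>3]
(B,P,Y): not NE [P3→X gives 9>5]
(B,Q,X): not NE [P3→Y gives 5>2]
(B,Q,Y): not NE [P1→D gives 10>8; P2→P gives 8>1]
(C,P,X): NE
(C,P,Y): not NE [P1→B gives 9>4; P3→X gives 4>3]
(C,Q,X): not NE [P1→B gives 9>1; P3→Y gives 5>1]
(C,Q,Y): not NE [P1→D gives 10>8; P2→P gives 9>7]
(D,P,X): not NE [P1→C gives 10>0; P2→Q gives 8>7]
(D,P,Y): not NE [P1→B gives 9>1; P2→Q gives 5>2]
(D,Q,X): not NE [P1→B gives 9>8]
(D,Q,Y): NE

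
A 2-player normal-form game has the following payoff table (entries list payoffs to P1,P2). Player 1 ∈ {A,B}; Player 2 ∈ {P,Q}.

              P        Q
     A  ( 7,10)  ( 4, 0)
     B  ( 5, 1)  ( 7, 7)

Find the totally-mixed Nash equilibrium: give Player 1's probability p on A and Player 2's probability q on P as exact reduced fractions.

P1 indiff ⇒ q·7+(1-q)·4 = q·5+(1-q)·7 ⇒ q(2) = (1-q)(3) ⇒ q = 3/5
P2 indiff ⇒ p·10+(1-p)·1 = p·0+(1-p)·7 ⇒ p(10) = (1-p)(6) ⇒ p = 3/8

P1 mixes 3/8 on A; P2 mixes 3/5 on P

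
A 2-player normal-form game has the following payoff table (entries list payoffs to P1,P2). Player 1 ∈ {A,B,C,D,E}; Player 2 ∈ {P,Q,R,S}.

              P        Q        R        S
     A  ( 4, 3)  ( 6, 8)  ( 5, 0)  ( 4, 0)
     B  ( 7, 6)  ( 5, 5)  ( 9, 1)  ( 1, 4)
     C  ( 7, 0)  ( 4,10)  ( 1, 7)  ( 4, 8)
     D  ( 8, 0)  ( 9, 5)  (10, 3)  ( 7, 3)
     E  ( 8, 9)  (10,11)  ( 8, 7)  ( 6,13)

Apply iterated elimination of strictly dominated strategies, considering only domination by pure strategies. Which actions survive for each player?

P1 drop A (D beats it: P:8>4 Q:9>6 R:10>5 S:7>4)
P1 drop B (D beats it: P:8>7 Q:9>5 R:10>9 S:7>1)
P1 drop C (D beats it: P:8>7 Q:9>4 R:10>1 S:7>4)
P2 drop P (Q beats it: D:5>0 E:11>9)
P2 drop R (Q beats it: D:5>3 E:11>7)
P1→{D,E} P2→{Q,S}

IESDS → P1:{D,E} P2:{Q,S}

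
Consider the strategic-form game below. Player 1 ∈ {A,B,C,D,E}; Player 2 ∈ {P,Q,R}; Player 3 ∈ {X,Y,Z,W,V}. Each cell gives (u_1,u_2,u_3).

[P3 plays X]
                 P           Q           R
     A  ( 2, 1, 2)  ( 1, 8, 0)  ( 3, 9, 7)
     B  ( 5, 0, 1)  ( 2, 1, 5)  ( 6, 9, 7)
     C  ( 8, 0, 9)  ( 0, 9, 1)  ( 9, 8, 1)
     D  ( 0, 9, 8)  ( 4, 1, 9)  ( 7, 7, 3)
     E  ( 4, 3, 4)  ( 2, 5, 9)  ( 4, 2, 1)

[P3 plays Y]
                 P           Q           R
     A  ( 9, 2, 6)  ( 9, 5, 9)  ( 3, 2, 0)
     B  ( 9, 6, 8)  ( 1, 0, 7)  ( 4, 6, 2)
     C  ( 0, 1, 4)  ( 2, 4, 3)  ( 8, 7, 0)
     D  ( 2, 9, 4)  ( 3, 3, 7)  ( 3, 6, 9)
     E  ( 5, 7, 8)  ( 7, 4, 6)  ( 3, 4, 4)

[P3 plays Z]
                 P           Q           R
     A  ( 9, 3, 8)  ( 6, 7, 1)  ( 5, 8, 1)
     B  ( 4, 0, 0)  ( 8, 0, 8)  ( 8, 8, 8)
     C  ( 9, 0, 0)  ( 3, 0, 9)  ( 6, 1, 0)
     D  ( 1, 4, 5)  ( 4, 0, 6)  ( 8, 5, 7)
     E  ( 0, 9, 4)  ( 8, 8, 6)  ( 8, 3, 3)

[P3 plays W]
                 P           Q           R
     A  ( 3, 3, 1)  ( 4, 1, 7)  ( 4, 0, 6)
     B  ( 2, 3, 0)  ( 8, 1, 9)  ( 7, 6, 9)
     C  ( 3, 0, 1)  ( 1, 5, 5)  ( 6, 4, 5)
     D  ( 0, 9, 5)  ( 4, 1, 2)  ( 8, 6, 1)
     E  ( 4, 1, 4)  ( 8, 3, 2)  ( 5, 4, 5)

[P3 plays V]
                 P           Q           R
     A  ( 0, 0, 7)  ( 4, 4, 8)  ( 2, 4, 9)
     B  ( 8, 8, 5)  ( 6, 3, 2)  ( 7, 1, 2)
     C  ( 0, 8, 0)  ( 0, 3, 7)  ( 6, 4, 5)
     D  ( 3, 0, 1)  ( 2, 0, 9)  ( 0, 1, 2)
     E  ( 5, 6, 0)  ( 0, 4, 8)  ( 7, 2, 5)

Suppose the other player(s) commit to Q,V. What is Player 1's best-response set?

u_1(A vs Q,V) = 4
u_1(B vs Q,V) = 6
u_1(C vs Q,V) = 0
u_1(D vs Q,V) = 2
u_1(E vs Q,V) = 0
max payoff 6 at {B}

BR_1 = {B}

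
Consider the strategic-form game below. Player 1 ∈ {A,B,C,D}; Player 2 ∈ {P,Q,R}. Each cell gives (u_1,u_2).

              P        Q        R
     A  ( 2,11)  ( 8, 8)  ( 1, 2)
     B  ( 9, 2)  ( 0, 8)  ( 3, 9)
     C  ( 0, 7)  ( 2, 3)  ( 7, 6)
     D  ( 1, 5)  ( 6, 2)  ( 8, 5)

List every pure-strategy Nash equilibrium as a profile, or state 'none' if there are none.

(A,P): not NE [P1→B gives 9>2]
(A,Q): not NE [P2→P gives 11>8]
(A,R): not NE [P1→D gives 8>1; P2→P gives 11>2]
(B,P): not NE [P2→R gives 9>2]
(B,Q): not NE [P1→A gives 8>0; P2→R gives 9>8]
(B,R): not NE [P1→D gives 8>3]
(C,P): not NE [P1→B gives 9>0]
(C,Q): not NE [P1→A gives 8>2; P2→P gives 7>3]
(C,R): not NE [P1→D gives 8>7; P2→P gives 7>6]
(D,P): not NE [P1→B gives 9>1]
(D,Q): not NE [P1→A gives 8>6; P2→R gives 5>2]
(D,R): NE

PSNE = {(D,R)}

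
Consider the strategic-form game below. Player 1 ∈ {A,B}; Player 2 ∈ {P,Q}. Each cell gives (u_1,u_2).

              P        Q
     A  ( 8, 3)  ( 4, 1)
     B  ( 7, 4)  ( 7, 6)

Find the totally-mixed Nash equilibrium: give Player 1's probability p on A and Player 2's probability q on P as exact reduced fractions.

P1 mixes 1/2 on A; P2 mixes 3/4 on P

P1 indiff ⇒ q·8+(1-q)·4 = q·7+(1-q)·7 ⇒ q(1) = (1-q)(3) ⇒ q = 3/4
P2 indiff ⇒ p·3+(1-p)·4 = p·1+(1-p)·6 ⇒ p(2) = (1-p)(2) ⇒ p = 1/2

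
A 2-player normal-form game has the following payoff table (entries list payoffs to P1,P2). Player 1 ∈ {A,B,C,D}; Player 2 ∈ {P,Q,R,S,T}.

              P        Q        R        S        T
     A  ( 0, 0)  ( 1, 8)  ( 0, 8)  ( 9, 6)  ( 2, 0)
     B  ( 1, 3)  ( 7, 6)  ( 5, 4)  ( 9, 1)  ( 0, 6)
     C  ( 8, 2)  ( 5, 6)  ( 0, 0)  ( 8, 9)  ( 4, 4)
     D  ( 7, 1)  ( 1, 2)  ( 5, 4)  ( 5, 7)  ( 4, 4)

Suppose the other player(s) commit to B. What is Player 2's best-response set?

BR_2 = {Q,T}

u_2(P vs B) = 3
u_2(Q vs B) = 6
u_2(R vs B) = 4
u_2(S vs B) = 1
u_2(T vs B) = 6
max payoff 6 at {Q,T}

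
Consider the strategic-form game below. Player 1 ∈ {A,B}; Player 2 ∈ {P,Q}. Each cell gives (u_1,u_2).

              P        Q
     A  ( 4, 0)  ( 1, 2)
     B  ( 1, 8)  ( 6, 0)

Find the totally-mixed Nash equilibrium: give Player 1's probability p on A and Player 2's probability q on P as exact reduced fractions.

p=4/5, q=5/8

P1 indiff ⇒ q·4+(1-q)·1 = q·1+(1-q)·6 ⇒ q(3) = (1-q)(5) ⇒ q = 5/8
P2 indiff ⇒ p·0+(1-p)·8 = p·2+(1-p)·0 ⇒ p(-2) = (1-p)(-8) ⇒ p = 4/5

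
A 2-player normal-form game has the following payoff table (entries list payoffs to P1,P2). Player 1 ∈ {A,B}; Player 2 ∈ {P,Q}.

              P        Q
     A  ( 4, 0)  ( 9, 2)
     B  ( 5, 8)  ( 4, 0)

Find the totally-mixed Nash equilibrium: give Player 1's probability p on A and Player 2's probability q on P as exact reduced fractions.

(p,q) = (4/5, 5/6)

P1 indiff ⇒ q·4+(1-q)·9 = q·5+(1-q)·4 ⇒ q(-1) = (1-q)(-5) ⇒ q = 5/6
P2 indiff ⇒ p·0+(1-p)·8 = p·2+(1-p)·0 ⇒ p(-2) = (1-p)(-8) ⇒ p = 4/5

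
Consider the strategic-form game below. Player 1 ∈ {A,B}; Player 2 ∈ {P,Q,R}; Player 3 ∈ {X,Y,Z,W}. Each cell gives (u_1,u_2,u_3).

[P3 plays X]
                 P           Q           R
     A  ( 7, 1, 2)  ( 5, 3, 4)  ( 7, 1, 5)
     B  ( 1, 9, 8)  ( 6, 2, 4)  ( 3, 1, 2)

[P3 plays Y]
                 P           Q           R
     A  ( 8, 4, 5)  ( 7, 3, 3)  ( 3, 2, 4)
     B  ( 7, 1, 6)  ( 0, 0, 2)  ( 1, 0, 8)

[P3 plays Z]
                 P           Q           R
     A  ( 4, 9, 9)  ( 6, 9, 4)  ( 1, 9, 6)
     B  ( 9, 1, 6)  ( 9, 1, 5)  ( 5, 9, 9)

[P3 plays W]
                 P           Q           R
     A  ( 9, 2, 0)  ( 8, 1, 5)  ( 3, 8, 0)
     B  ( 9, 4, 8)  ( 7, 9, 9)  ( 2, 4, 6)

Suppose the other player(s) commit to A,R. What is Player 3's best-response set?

P3 best: {Z}

u_3(X vs A,R) = 5
u_3(Y vs A,R) = 4
u_3(Z vs A,R) = 6
u_3(W vs A,R) = 0
max payoff 6 at {Z}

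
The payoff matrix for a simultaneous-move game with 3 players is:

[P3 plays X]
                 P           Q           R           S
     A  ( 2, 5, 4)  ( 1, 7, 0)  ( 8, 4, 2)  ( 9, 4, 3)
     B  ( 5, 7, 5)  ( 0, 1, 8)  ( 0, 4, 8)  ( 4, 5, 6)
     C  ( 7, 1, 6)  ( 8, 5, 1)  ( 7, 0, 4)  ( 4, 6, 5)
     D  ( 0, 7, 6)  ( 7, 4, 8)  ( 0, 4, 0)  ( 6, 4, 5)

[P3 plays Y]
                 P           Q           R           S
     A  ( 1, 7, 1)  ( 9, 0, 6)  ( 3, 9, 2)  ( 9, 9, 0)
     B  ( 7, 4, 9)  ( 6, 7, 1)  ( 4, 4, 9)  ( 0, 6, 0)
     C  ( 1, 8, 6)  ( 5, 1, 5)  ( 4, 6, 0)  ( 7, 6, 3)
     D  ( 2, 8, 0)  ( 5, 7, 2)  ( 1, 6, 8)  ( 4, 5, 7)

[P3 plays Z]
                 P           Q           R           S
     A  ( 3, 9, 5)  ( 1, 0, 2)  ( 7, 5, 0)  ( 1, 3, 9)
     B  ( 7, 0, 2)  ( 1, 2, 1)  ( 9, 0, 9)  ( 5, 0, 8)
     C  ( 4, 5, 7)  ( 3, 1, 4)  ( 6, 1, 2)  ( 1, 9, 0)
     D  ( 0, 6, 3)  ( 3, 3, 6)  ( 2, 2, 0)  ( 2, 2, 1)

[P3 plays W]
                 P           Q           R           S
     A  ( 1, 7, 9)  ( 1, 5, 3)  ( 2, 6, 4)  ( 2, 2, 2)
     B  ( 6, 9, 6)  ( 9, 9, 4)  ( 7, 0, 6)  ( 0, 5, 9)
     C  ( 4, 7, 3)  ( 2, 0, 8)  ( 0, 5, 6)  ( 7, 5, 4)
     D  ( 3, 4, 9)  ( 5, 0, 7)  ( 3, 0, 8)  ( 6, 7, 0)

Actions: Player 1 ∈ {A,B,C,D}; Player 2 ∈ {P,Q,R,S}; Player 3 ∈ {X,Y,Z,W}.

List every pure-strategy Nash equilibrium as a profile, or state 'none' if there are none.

No pure NE.

(A,P,X): not NE [P1→C gives 7>2; P2→Q gives 7>5; P3→W gives 9>4]
(A,P,Y): not NE [P1→B gives 7>1; P2→S gives 9>7; P3→W gives 9>1]
(A,P,Z): not NE [P1→B gives 7>3; P3→W gives 9>5]
(A,P,W): not NE [P1→B gives 6>1]
(A,Q,X): not NE [P1→C gives 8>1; P3→Y gives 6>0]
(A,Q,Y): not NE [P2→S gives 9>0]
(A,Q,Z): not NE [P1→D gives 3>1; P2→P gives 9>0; P3→Y gives 6>2]
(A,Q,W): not NE [P1→B gives 9>1; P2→P gives 7>5; P3→Y gives 6>3]
(A,R,X): not NE [P2→Q gives 7>4; P3→W gives 4>2]
(A,R,Y): not NE [P1→C gives 4>3; P3→W gives 4>2]
(A,R,Z): not NE [P1→B gives 9>7; P2→P gives 9>5; P3→W gives 4>0]
(A,R,W): not NE [P1→B gives 7>2; P2→P gives 7>6]
(A,S,X): not NE [P2→Q gives 7>4; P3→Z gives 9>3]
(A,S,Y): not NE [P3→Z gives 9>0]
(A,S,Z): not NE [P1→B gives 5>1; P2→P gives 9>3]
(A,S,W): not NE [P1→C gives 7>2; P2→P gives 7>2; P3→Z gives 9>2]
(B,P,X): not NE [P1→C gives 7>5; P3→Y gives 9>5]
(B,P,Y): not NE [P2→Q gives 7>4]
(B,P,Z): not NE [P2→Q gives 2>0; P3→Y gives 9>2]
(B,P,W): not NE [P3→Y gives 9>6]
(B,Q,X): not NE [P1→C gives 8>0; P2→P gives 7>1]
(B,Q,Y): not NE [P1→A gives 9>6; P3→X gives 8>1]
(B,Q,Z): not NE [P1→D gives 3>1; P3→X gives 8>1]
(B,Q,W): not NE [P3→X gives 8>4]
(B,R,X): not NE [P1→A gives 8>0; P2→P gives 7>4; P3→Z gives 9>8]
(B,R,Y): not NE [P2→Q gives 7>4]
(B,R,Z): not NE [P2→Q gives 2>0]
(B,R,W): not NE [P2→Q gives 9>0; P3→Z gives 9>6]
(B,S,X): not NE [P1→A gives 9>4; P2→P gives 7>5; P3→W gives 9>6]
(B,S,Y): not NE [P1→A gives 9>0; P2→Q gives 7>6; P3→W gives 9>0]
(B,S,Z): not NE [P2→Q gives 2>0; P3→W gives 9>8]
(B,S,W): not NE [P1→C gives 7>0; P2→Q gives 9>5]
(C,P,X): not NE [P2→S gives 6>1; P3→Z gives 7>6]
(C,P,Y): not NE [P1→B gives 7>1; P3→Z gives 7>6]
(C,P,Z): not NE [P1→B gives 7>4; P2→S gives 9>5]
(C,P,W): not NE [P1→B gives 6>4; P3→Z gives 7>3]
(C,Q,X): not NE [P2→S gives 6>5; P3→W gives 8>1]
(C,Q,Y): not NE [P1→A gives 9>5; P2→P gives 8>1; P3→W gives 8>5]
(C,Q,Z): not NE [P2→S gives 9>1; P3→W gives 8>4]
(C,Q,W): not NE [P1→B gives 9>2; P2→P gives 7>0]
(C,R,X): not NE [P1→A gives 8>7; P2→S gives 6>0; P3→W gives 6>4]
(C,R,Y): not NE [P2→P gives 8>6; P3→W gives 6>0]
(C,R,Z): not NE [P1→B gives 9>6; P2→S gives 9>1; P3→W gives 6>2]
(C,R,W): not NE [P1→B gives 7>0; P2→P gives 7>5]
(C,S,X): not NE [P1→A gives 9>4]
(C,S,Y): not NE [P1→A gives 9>7; P2→P gives 8>6; P3→X gives 5>3]
(C,S,Z): not NE [P1→B gives 5>1; P3→X gives 5>0]
(C,S,W): not NE [P2→P gives 7>5; P3→X gives 5>4]
(D,P,X): not NE [P1→C gives 7>0; P3→W gives 9>6]
(D,P,Y): not NE [P1→B gives 7>2; P3→W gives 9>0]
(D,P,Z): not NE [P1→B gives 7>0; P3→W gives 9>3]
(D,P,W): not NE [P1→B gives 6>3; P2→S gives 7>4]
(D,Q,X): not NE [P1→C gives 8>7; P2→P gives 7>4]
(D,Q,Y): not NE [P1→A gives 9>5; P2→P gives 8>7; P3→X gives 8>2]
(D,Q,Z): not NE [P2→P gives 6>3; P3→X gives 8>6]
(D,Q,W): not NE [P1→B gives 9>5; P2→S gives 7>0; P3→X gives 8>7]
(D,R,X): not NE [P1→A gives 8>0; P2→P gives 7>4; P3→W gives 8>0]
(D,R,Y): not NE [P1→C gives 4>1; P2→P gives 8>6]
(D,R,Z): not NE [P1→B gives 9>2; P2→P gives 6>2; P3→W gives 8>0]
(D,R,W): not NE [P1→B gives 7>3; P2→S gives 7>0]
(D,S,X): not NE [P1→A gives 9>6; P2→P gives 7>4; P3→Y gives 7>5]
(D,S,Y): not NE [P1→A gives 9>4; P2→P gives 8>5]
(D,S,Z): not NE [P1→B gives 5>2; P2→P gives 6>2; P3→Y gives 7>1]
(D,S,W): not NE [P1→C gives 7>6; P3→Y gives 7>0]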